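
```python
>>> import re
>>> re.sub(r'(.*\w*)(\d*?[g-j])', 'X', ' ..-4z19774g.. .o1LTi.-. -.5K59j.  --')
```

'X.  --'

Pattern: zero or more of any character, then zero or more of a word character (captured); then zero or more of a digit (lazy), then a character in [g-j] (captured).
Matches: at [0:32] → ' ..-4z19774g.. .o1LTi.-. -.5K59j'.
Every occurrence is swapped for 'X'.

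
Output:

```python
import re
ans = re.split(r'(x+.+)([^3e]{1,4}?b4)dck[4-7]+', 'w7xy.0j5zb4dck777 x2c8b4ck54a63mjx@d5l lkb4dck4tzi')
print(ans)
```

The pattern matches one or more of the literal 'x', then one or more of any character (captured); then 1 to 4 of any character except [3e] (lazy), then the literal 'b4' (captured); then the literal 'dck', then one or more of a character in [4-7].
Matches to split on: at [2:47] → 'xy.0j5zb4dck777 x2c8b4ck54a63mjx@d5l lkb4dck4'.
The group in the pattern means `split` returns the separators' captures alongside the pieces.

['w7', 'xy.0j5zb4dck777 x2c8b4ck54a63mjx@d5l l', 'kb4', 'tzi']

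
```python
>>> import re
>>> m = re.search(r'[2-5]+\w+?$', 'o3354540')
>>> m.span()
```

This matches one or more of a character in [2-5]; then one or more of a word character (lazy); then anchored at the end.
Unlike `match`, `search` isn't anchored — it looks for the pattern anywhere in the string.
The match spans [1:8] → '3354540'.

(1, 8)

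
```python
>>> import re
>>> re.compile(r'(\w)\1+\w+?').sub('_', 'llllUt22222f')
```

The backreference `\1` re-matches whatever the first group consumed, character for character.
Every occurrence is swapped for '_'.

'_t_'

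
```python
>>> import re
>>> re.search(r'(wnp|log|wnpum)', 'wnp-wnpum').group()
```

'wnp'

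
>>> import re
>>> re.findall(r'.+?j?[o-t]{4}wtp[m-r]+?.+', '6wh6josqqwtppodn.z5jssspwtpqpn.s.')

['6wh6josqqwtppodn.z5jssspwtpqpn.s.']

This matches one or more of any character (lazy), then optionally a literal 'j', then exactly 4 of a character in [o-t]; then the literal 'wtp', then one or more of a character in [m-r] (lazy); then one or more of any character.
Matches: at [0:33] → '6wh6josqqwtppodn.z5jssspwtpqpn.s.'.
Since nothing is captured, `findall` lists the 1 matched substring directly.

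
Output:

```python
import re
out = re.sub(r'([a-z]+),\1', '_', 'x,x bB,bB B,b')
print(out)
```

The backreference `\1` re-matches whatever the first group consumed, character for character.
Matches: at [0:3] → 'x,x'.
Each match is replaced by '_'.

_ bB,bB B,b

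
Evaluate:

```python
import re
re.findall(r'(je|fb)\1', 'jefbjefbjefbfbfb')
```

['fb']

After group 1 captures some text, `\1` only succeeds where that same text appears again.
Scanning left to right: at [10:14] match 'fbfb', group 1 = 'fb'.
Because there's exactly one group, `findall` drops the full match and keeps group 1 from the one hit.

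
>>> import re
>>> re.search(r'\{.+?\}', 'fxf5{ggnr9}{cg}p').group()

'{ggnr9}'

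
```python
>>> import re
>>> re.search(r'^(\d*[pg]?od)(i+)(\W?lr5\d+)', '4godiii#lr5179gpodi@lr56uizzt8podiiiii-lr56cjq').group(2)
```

The match spans [0:14] → '4godiii#lr5179'.
Captured: group 1 = '4god', group 2 = 'iii', group 3 = '#lr5179'.

'iii'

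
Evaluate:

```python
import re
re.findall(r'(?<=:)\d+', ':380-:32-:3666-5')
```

Lookahead/lookbehind check context without consuming it, so the matched span excludes the asserted characters.
Walking the string: at [1:4] → '380'; at [6:8] → '32'; at [10:14] → '3666'.
Since nothing is captured, `findall` lists the 3 matched substrings directly.

['380', '32', '3666']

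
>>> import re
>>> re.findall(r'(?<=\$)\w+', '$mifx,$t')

Lookahead/lookbehind check context without consuming it, so the matched span excludes the asserted characters.
Scanning left to right: at [1:5] → 'mifx'; at [7:8] → 't'.
Since nothing is captured, `findall` lists the 2 matched substrings directly.

['mifx', 't']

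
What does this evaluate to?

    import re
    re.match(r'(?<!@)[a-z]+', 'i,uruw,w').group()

'i'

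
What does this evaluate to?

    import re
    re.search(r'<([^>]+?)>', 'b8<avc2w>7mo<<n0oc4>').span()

The match spans [2:9] → '<avc2w>'.

(2, 9)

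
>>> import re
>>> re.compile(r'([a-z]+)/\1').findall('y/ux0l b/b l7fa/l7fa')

['b']

`\1` is not a pattern — it's the concrete string captured by group 1, re-applied verbatim.
Scanning left to right: at [7:10] match 'b/b', group 1 = 'b'.
One capturing group, so `findall` returns just the captured substring from the one match — 1 in all.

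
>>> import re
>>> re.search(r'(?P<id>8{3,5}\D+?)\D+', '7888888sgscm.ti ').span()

(2, 16)

This matches 3 to 5 of the literal '8', then one or more of a non-digit (lazy) (captured as 'id'); then one or more of a non-digit.
`search` walks the string left to right and returns the first match it finds.
The match spans [2:16] → '88888sgscm.ti '.
Captured: group 1 = '88888s'.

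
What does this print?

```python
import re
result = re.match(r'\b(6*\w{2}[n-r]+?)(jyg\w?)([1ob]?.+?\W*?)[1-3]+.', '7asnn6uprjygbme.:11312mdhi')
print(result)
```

None

The pattern matches a word boundary (`\b`, zero-width); then zero or more of a literal '6', then exactly 2 of a word character, then one or more of a character in [n-r] (lazy) (captured); then the literal 'jyg', then optionally a word character (captured); then optionally one of [1ob], then one or more of any character (lazy), then zero or more of a non-word character (lazy) (captured); then one or more of a character in [1-3], then any character.
`re.match` won't scan ahead — the pattern has to work from the very first character.
Here the pattern fails at index 0, so the call returns None.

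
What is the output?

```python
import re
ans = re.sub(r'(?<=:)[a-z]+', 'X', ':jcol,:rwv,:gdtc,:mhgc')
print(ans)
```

The positive lookaround only admits positions where the adjacent text matches; those characters stay outside the span.
Every occurrence is swapped for 'X'.

:X,:X,:X,:X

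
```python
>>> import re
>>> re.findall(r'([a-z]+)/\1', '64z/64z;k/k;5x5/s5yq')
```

['k']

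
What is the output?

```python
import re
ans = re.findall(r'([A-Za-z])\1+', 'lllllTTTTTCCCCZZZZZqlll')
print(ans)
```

['l', 'T', 'C', 'Z', 'l']

A backreference is literal: `\1` must see the identical characters the first group matched.
One capturing group, so `findall` returns just the captured substring from each match — 5 in all.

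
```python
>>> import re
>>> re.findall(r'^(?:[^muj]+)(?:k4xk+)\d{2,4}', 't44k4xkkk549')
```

['t44k4xkkk549']

The pattern matches anchored at the start of the string; then one or more of any character except [muj] (non-capturing group); then the literal 'k4x', then one or more of the literal 'k' (non-capturing group); then 2 to 4 of a digit.
Scanning left to right: at [0:12] → 't44k4xkkk549'.
No capturing groups, so `findall` returns the 1 full match string.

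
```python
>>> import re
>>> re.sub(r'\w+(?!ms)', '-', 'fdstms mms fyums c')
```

'- - - -'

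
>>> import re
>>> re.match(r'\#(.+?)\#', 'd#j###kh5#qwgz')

None

With `match`, the pattern is implicitly anchored at the beginning.
Here the string doesn't start with a match, so the call returns None.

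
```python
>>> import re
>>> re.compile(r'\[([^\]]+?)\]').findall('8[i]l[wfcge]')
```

Walking the string: at [1:4] match '[i]', group 1 = 'i'; at [5:12] match '[wfcge]', group 1 = 'wfcge'.
`findall` collects group 1 from each match (2 total).

['i', 'wfcge']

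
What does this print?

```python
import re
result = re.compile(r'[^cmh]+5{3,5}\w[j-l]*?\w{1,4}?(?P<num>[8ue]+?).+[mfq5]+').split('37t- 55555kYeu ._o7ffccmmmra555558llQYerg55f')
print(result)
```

A `+?`/`*?`/`{m,n}?` starts at its minimum and grows only as far as needed for what follows to match.
The group in the pattern means `split` returns the separators' captures alongside the pieces.

['', 'e', '']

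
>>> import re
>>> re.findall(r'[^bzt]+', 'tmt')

Since nothing is captured, `findall` lists the 1 matched substring directly.

['m']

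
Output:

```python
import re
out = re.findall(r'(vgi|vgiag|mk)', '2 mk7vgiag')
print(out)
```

['mk', 'vgi']

Alternation isn't longest-match — the leftmost alternative that fits at this position is chosen.
Scanning left to right: at [2:4] match 'mk', group 1 = 'mk'; at [5:8] match 'vgi', group 1 = 'vgi'.
With a single group, `findall` returns only what that group captured — 2 items.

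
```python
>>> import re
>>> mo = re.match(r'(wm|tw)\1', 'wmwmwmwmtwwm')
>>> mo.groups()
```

('wm',)

The match spans [0:4] → 'wmwm'.
Captured: group 1 = 'wm'.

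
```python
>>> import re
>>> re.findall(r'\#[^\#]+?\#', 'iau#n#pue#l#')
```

['#n#', '#l#']

With no groups in the pattern, `findall` gives back each whole match — 2 here.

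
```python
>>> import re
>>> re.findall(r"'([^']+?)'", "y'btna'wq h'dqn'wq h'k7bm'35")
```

Scanning left to right: at [1:7] match "'btna'", group 1 = 'btna'; at [11:16] match "'dqn'", group 1 = 'dqn'; at [20:26] match "'k7bm'", group 1 = 'k7bm'.
Because there's exactly one group, `findall` drops the full match and keeps group 1 from each hit.

['btna', 'dqn', 'k7bm']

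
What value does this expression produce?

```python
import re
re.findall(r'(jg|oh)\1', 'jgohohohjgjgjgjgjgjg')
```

`\1` has to match the exact text group 1 already captured.
Because there's exactly one group, `findall` drops the full match and keeps group 1 from each hit.

['oh', 'jg', 'jg', 'jg']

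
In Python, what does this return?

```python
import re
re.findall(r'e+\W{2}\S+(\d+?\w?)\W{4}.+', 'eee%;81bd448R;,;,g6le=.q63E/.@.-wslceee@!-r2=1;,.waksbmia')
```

The pattern matches one or more of a literal 'e', then exactly 2 of a non-word character, then one or more of a non-whitespace character; then one or more of a digit (lazy), then optionally a word character (captured); then exactly 4 of a non-word character, then one or more of any character.
Scanning left to right: at [0:57] match 'eee%;81bd448R;,;,g6le=.q63E/.@.-wslceee@!-r2=1;,.waksbmia', group 1 = '3E'.
With a single group, `findall` returns only what that group captured — 1 item.

['3E']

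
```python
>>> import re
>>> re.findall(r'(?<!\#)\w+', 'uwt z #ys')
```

The negative lookaround is zero-width — it rules out positions where the adjacent text would match, without consuming anything.
Since nothing is captured, `findall` lists the 3 matched substrings directly.

['uwt', 'z', 's']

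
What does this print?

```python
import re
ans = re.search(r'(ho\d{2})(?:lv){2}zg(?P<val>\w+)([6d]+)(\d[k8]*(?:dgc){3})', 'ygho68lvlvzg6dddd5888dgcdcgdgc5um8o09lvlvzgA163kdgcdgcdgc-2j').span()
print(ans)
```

(2, 57)

The match spans [2:57] → 'ho68lvlvzg6dddd5888dgcdcgdgc5um8o09lvlvzgA163kdgcdgcdgc'.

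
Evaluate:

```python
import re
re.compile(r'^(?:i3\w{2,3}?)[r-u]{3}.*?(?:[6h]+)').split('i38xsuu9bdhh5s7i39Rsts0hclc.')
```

['', '5s7i39Rsts0hclc.']

`split` removes every match and returns the 2 fragments in between.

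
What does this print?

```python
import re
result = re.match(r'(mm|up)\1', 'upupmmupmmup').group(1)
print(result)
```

up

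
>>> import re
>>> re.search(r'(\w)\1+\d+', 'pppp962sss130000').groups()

('p',)

The match spans [0:7] → 'pppp962'.
Captured: group 1 = 'p'.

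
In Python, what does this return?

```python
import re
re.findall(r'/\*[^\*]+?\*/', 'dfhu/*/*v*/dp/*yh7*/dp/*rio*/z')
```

['/*v*/', '/*yh7*/', '/*rio*/']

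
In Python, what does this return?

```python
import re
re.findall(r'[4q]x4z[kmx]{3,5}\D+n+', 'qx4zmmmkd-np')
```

['qx4zmmmkd-n']

No capturing groups, so `findall` returns the 1 full match string.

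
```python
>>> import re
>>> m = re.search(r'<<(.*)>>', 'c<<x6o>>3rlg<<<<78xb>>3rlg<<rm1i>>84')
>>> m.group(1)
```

Unlike `match`, `search` isn't anchored — it looks for the pattern anywhere in the string.
The match spans [1:34] → '<<x6o>>3rlg<<<<78xb>>3rlg<<rm1i>>'.
Captured: group 1 = 'x6o>>3rlg<<<<78xb>>3rlg<<rm1i'.

'x6o>>3rlg<<<<78xb>>3rlg<<rm1i'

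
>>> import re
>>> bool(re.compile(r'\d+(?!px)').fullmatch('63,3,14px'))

False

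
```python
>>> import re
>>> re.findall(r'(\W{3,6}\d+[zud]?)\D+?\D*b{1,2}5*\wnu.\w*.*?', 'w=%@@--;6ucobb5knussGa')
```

['%@@--;6u']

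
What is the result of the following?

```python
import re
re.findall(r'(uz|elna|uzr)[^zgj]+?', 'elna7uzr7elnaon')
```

Alternation isn't longest-match — the leftmost alternative that fits at this position is chosen.
Scanning left to right: at [0:5] match 'elna7', group 1 = 'elna'; at [5:8] match 'uzr', group 1 = 'uz'; at [9:14] match 'elnao', group 1 = 'elna'.
With a single group, `findall` returns only what that group captured — 3 items.

['elna', 'uz', 'elna']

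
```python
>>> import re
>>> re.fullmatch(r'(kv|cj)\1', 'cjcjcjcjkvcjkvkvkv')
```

None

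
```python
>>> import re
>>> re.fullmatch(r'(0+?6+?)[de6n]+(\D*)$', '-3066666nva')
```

None

Pattern: one or more of a literal '0' (lazy), then one or more of a literal '6' (lazy) (captured); then one or more of one of [de6n]; then zero or more of a non-digit (captured); then anchored at the end.
`fullmatch` succeeds only if the pattern covers the string from start to end.
Here the string isn't matched end-to-end, so the call returns None.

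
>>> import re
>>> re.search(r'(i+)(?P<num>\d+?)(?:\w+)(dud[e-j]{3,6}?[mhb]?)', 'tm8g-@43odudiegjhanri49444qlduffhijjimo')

None

Pattern: one or more of a literal 'i' (captured); then one or more of a digit (lazy) (captured as 'num'); then one or more of a word character (non-capturing group); then the literal 'dud', then 3 to 6 of a character in [e-j] (lazy), then optionally one of [mhb] (captured).
`re.search` scans for the first position where the pattern succeeds.
Here no position works, so the call returns None.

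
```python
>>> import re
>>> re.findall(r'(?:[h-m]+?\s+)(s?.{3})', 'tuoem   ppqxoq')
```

['ppq']

This matches one or more of a character in [h-m] (lazy), then one or more of whitespace (non-capturing group); then optionally a literal 's', then exactly 3 of any character (captured).
Walking the string: at [4:11] match 'm   ppq', group 1 = 'ppq'.
Because there's exactly one group, `findall` drops the full match and keeps group 1 from the one hit.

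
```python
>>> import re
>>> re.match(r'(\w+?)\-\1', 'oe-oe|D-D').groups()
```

`\1` is not a pattern — it's the concrete string captured by group 1, re-applied verbatim.
`re.match` won't scan ahead — the pattern has to work from the very first character.
The match spans [0:5] → 'oe-oe'.
Captured: group 1 = 'oe'.

('oe',)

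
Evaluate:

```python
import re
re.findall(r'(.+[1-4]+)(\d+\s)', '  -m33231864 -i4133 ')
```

[('  -m33231864 -i413', '3 ')]

The pattern matches one or more of any character, then one or more of a character in [1-4] (captured); then one or more of a digit, then whitespace (captured).
Walking the string: at [0:20] match '  -m33231864 -i4133 ', groups = ('  -m33231864 -i413', '3 ').
With 2 capturing groups, `findall` returns a 2-tuple per match.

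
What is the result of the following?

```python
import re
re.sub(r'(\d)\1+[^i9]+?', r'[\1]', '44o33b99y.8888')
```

'[4][3][9].[8]'

`\1` has to match the exact text group 1 already captured.
Matches: at [0:3] → '44o'; at [3:6] → '33b'; at [6:9] → '99y'; at [10:14] → '8888'.
The replacement refers to a captured group, so each match is rewritten using its own captured text.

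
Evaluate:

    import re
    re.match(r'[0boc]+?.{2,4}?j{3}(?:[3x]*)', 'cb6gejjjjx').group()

Pattern: one or more of one of [0boc] (lazy), then 2 to 4 of any character (lazy), then exactly 3 of the literal 'j'; then zero or more of one of [3x] (non-capturing group).
Lazy quantifiers expand one character at a time until the remainder of the pattern can match.
`match` is anchored at position 0; if the pattern doesn't fit there, it returns None.
The match spans [0:8] → 'cb6gejjj'.

'cb6gejjj'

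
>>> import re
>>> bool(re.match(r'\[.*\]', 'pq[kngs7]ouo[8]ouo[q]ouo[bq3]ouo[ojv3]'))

False

With `match`, the pattern is implicitly anchored at the beginning.
Here the string doesn't start with a match, so the call returns None, and `bool(None)` is False.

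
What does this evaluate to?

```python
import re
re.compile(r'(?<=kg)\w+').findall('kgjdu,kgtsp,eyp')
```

Lookahead/lookbehind check context without consuming it, so the matched span excludes the asserted characters.
Scanning left to right: at [2:5] → 'jdu'; at [8:11] → 'tsp'.
No capturing groups, so `findall` returns the 2 full match strings.

['jdu', 'tsp']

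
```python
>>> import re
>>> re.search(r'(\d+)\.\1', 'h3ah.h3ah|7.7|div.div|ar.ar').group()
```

The backreference `\1` re-matches whatever the first group consumed, character for character.
`re.search` tries every starting position until one works.
The match spans [10:13] → '7.7'.
Captured: group 1 = '7'.

'7.7'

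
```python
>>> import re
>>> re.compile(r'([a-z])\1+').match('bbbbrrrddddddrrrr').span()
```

After group 1 captures some text, `\1` only succeeds where that same text appears again.
`re.match` only tries the pattern at the start of the string.
The match spans [0:4] → 'bbbb'.
Captured: group 1 = 'b'.

(0, 4)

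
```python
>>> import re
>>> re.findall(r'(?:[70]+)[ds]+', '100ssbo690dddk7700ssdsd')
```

Pattern: one or more of one of [70] (non-capturing group); then one or more of one of [ds].
Scanning left to right: at [1:5] → '00ss'; at [9:13] → '0ddd'; at [14:23] → '7700ssdsd'.
With no groups in the pattern, `findall` gives back each whole match — 3 here.

['00ss', '0ddd', '7700ssdsd']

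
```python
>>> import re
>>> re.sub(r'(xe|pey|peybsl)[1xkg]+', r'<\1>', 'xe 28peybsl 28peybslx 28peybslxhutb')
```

'xe 28peybsl 28<peybsl> 28<peybsl>hutb'

Matches: at [14:21] → 'peybslx'; at [24:31] → 'peybslx'.
`\1` in the replacement pulls in group 1's text for each match.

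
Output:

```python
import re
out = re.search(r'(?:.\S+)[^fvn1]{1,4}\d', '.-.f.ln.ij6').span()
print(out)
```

(0, 11)

Pattern: any character, then one or more of a non-whitespace character (non-capturing group); then 1 to 4 of any character except [fvn1], then a digit.
`re.search` scans for the first position where the pattern succeeds.
The match spans [0:11] → '.-.f.ln.ij6'.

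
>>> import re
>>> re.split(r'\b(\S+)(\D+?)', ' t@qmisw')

[' ', 't@qmis', 'w', '']

Pattern: a word boundary (`\b`, zero-width); then one or more of a non-whitespace character (captured); then one or more of a non-digit (lazy) (captured).
Because the pattern has a capturing group, `split` also inserts each captured text between the pieces.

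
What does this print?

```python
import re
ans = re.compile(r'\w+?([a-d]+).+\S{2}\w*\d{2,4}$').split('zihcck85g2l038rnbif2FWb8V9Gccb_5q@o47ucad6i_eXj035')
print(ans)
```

Lazy quantifiers expand one character at a time until the remainder of the pattern can match.
With a capturing group present, the delimiter's captured portion is kept in the result list.

['', 'cc', '']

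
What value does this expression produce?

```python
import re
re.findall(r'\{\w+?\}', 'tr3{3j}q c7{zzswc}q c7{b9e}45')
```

['{3j}', '{zzswc}', '{b9e}']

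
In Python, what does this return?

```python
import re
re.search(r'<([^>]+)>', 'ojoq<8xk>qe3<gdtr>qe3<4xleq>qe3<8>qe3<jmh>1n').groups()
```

('8xk',)

The match spans [4:9] → '<8xk>'.
Captured: group 1 = '8xk'.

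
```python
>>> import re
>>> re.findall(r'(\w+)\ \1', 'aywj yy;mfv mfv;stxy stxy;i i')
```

['mfv', 'stxy', 'i']

After group 1 captures some text, `\1` only succeeds where that same text appears again.
With a single group, `findall` returns only what that group captured — 3 items.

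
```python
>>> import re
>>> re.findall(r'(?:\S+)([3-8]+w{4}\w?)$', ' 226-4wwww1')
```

['4wwww1']

Pattern: one or more of a non-whitespace character (non-capturing group); then one or more of a character in [3-8], then exactly 4 of a literal 'w', then optionally a word character (captured); then anchored at the end.
Scanning left to right: at [1:11] match '226-4wwww1', group 1 = '4wwww1'.
One capturing group, so `findall` returns just the captured substring from the one match — 1 in all.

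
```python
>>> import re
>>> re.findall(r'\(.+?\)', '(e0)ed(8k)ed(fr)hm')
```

['(e0)', '(8k)', '(fr)']

Scanning left to right: at [0:4] → '(e0)'; at [6:10] → '(8k)'; at [12:16] → '(fr)'.
No capturing groups, so `findall` returns the 3 full match strings.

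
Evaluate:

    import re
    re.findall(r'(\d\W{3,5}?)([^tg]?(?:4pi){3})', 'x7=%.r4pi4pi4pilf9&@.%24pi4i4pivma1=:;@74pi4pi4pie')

Pattern: a digit, then 3 to 5 of a non-word character (lazy) (captured); then optionally any character except [tg], then the literal '4pi' repeated 3 times (captured).
Walking the string: at [1:15] match '7=%.r4pi4pi4pi', groups = ('7=%.', 'r4pi4pi4pi'); at [34:49] match '1=:;@74pi4pi4pi', groups = ('1=:;@', '74pi4pi4pi').
`findall` packs the 2 group values into a tuple for every match.

[('7=%.', 'r4pi4pi4pi'), ('1=:;@', '74pi4pi4pi')]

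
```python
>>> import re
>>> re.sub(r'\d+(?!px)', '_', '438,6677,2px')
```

The negative lookaround is zero-width — it rules out positions where the adjacent text would match, without consuming anything.
Matches: at [0:3] → '438'; at [4:8] → '6677'.
Each match is replaced by '_'.

'_,_,2px'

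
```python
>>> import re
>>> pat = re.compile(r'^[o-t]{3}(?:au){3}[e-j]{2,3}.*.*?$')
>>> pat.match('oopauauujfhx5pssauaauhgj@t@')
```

This matches anchored at the start of the string; then exactly 3 of a character in [o-t], then the literal 'au' repeated 3 times, then 2 to 3 of a character in [e-j]; then zero or more of any character, then zero or more of any character (lazy); then anchored at the end.
With `match`, the pattern is implicitly anchored at the beginning.
Here position 0 doesn't satisfy it, so the call returns None.

None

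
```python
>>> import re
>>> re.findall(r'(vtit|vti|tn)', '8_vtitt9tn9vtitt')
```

['vtit', 'tn', 'vtit']

The regex engine tests alternatives in the order written; an earlier branch that matches wins even if a later one would match more.
Walking the string: at [2:6] match 'vtit', group 1 = 'vtit'; at [8:10] match 'tn', group 1 = 'tn'; at [11:15] match 'vtit', group 1 = 'vtit'.
One capturing group, so `findall` returns just the captured substring from each match — 3 in all.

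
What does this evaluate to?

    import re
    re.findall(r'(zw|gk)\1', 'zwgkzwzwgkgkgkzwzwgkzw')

`\1` is not a pattern — it's the concrete string captured by group 1, re-applied verbatim.
With a single group, `findall` returns only what that group captured — 3 items.

['zw', 'gk', 'zw']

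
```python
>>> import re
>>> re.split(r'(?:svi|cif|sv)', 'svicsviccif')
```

['', 'c', 'c', '']

Alternation tries branches left to right and keeps the first one that lets the overall match succeed at that position.
Splitting on the pattern gives 4 pieces.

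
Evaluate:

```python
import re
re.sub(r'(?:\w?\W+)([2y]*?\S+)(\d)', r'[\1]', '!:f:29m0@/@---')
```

'[f:29m]@/@---'

The pattern matches optionally a word character, then one or more of a non-word character (non-capturing group); then zero or more of one of [2y] (lazy), then one or more of a non-whitespace character (captured); then a digit (captured).
Each match is replaced using the text its own group 1 captured.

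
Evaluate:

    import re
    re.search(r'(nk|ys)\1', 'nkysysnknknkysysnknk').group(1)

'ys'

The match spans [2:6] → 'ysys'.
Captured: group 1 = 'ys'.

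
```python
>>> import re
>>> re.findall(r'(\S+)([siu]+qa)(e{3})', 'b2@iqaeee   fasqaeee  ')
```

[('b2@', 'iqa', 'eee'), ('fa', 'sqa', 'eee')]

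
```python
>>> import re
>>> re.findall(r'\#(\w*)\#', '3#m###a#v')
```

['m', '']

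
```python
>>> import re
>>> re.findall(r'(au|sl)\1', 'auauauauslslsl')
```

['au', 'au', 'sl']

`\1` is not a pattern — it's the concrete string captured by group 1, re-applied verbatim.
Scanning left to right: at [0:4] match 'auau', group 1 = 'au'; at [4:8] match 'auau', group 1 = 'au'; at [8:12] match 'slsl', group 1 = 'sl'.
One capturing group, so `findall` returns just the captured substring from each match — 3 in all.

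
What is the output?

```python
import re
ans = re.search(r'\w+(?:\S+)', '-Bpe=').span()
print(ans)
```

This matches one or more of a word character; then one or more of a non-whitespace character (non-capturing group).
`re.search` scans for the first position where the pattern succeeds.
The match spans [1:5] → 'Bpe='.

(1, 5)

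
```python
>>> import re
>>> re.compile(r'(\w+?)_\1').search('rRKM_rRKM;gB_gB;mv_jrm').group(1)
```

'rRKM'

The match spans [0:9] → 'rRKM_rRKM'.
Captured: group 1 = 'rRKM'.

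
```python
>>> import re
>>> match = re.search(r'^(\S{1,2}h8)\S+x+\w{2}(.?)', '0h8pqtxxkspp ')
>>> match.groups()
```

('0h8', 'p')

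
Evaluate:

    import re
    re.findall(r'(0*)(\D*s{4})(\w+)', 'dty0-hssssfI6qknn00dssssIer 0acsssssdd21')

[('0', '-hssss', 'fI6qknn00dssssIer'), ('0', 'acsssss', 'dd21')]

This matches zero or more of a literal '0' (captured); then zero or more of a non-digit, then exactly 4 of the literal 's' (captured); then one or more of a word character (captured).
3 groups means each result is a tuple of 3 captured strings — 2 here.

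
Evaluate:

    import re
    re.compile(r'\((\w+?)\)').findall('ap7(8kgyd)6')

Matches: at [3:10] match '(8kgyd)', group 1 = '8kgyd'.
With a single group, `findall` returns only what that group captured — 1 item.

['8kgyd']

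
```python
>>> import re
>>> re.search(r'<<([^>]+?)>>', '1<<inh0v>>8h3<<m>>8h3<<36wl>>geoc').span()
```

Unlike `match`, `search` isn't anchored — it looks for the pattern anywhere in the string.
The match spans [1:10] → '<<inh0v>>'.
Captured: group 1 = 'inh0v'.

(1, 10)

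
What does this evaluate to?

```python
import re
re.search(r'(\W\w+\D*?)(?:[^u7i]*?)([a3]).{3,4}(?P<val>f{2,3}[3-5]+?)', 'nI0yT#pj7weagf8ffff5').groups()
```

('#pj7we', 'a', 'fff5')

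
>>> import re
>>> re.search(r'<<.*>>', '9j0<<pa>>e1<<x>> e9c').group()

'<<pa>>e1<<x>>'

The match spans [3:16] → '<<pa>>e1<<x>>'.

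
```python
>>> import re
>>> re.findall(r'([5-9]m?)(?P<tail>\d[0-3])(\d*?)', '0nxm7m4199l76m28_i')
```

Pattern: a character in [5-9], then optionally the literal 'm' (captured); then a digit, then a character in [0-3] (captured as 'tail'); then zero or more of a digit (lazy) (captured).
With 3 capturing groups, `findall` returns a 3-tuple per match.

[('7m', '41', '')]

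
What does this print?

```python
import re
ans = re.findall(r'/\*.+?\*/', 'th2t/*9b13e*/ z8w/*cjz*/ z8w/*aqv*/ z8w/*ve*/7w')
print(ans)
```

['/*9b13e*/', '/*cjz*/', '/*aqv*/', '/*ve*/']

The `?` after the quantifier makes it lazy — it takes as little as possible before letting the rest of the pattern try.
Since nothing is captured, `findall` lists the 4 matched substrings directly.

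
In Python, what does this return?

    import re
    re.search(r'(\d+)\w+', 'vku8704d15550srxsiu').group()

'8704d15550srxsiu'

The pattern matches one or more of a digit (captured); then one or more of a word character.
The match spans [3:19] → '8704d15550srxsiu'.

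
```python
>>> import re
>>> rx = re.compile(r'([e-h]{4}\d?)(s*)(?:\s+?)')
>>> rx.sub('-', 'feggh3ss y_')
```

'f-y_'

This matches exactly 4 of a character in [e-h], then optionally a digit (captured); then zero or more of a literal 's' (captured); then one or more of whitespace (lazy) (non-capturing group).
Matches: at [1:9] → 'eggh3ss '.
Each match is replaced by '-'.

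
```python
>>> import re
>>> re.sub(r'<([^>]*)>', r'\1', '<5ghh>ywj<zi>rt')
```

Matches: at [0:6] → '<5ghh>'; at [9:13] → '<zi>'.
`\1` in the replacement pulls in group 1's text for each match.

'5ghhywjzirt'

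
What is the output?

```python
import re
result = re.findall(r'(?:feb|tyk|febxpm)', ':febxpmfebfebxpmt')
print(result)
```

The regex engine tests alternatives in the order written; an earlier branch that matches wins even if a later one would match more.
No capturing groups, so `findall` returns the 3 full match strings.

['feb', 'feb', 'feb']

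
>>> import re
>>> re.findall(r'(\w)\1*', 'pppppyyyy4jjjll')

The backreference `\1` re-matches whatever the first group consumed, character for character.
`findall` collects group 1 from each match (5 total).

['p', 'y', '4', 'j', 'l']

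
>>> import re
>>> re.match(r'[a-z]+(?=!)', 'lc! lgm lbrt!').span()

(0, 2)

Lookahead/lookbehind check context without consuming it, so the matched span excludes the asserted characters.
`re.match` only tries the pattern at the start of the string.
The match spans [0:2] → 'lc'.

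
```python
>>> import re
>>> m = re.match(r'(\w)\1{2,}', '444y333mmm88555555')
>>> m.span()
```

(0, 3)

With `match`, the pattern is implicitly anchored at the beginning.
The match spans [0:3] → '444'.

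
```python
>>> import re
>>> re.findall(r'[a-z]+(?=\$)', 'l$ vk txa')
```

Because the assertion is zero-width, the text it checks is not consumed and won't appear in the result.
Since nothing is captured, `findall` lists the 1 matched substring directly.

['l']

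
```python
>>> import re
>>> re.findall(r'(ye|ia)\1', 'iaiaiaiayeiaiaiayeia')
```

`\1` is not a pattern — it's the concrete string captured by group 1, re-applied verbatim.
Walking the string: at [0:4] match 'iaia', group 1 = 'ia'; at [4:8] match 'iaia', group 1 = 'ia'; at [10:14] match 'iaia', group 1 = 'ia'.
With a single group, `findall` returns only what that group captured — 3 items.

['ia', 'ia', 'ia']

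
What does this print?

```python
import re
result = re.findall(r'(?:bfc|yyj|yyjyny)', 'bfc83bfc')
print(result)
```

['bfc', 'bfc']

Walking the string: at [0:3] → 'bfc'; at [5:8] → 'bfc'.
With no groups in the pattern, `findall` gives back each whole match — 2 here.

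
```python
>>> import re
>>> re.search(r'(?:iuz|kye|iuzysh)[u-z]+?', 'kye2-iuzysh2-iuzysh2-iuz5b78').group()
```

'iuzy'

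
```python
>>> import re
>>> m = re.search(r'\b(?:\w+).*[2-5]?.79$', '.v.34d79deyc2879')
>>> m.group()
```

'v.34d79deyc2879'

The pattern matches a word boundary (`\b`, zero-width); then one or more of a word character (non-capturing group); then zero or more of any character; then optionally a character in [2-5], then any character, then the literal '79'; then anchored at the end.
The match spans [1:16] → 'v.34d79deyc2879'.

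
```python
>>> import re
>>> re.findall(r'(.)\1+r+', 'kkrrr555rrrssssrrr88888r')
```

['k', '5', 's', '8']

After group 1 captures some text, `\1` only succeeds where that same text appears again.
`findall` collects group 1 from each match (4 total).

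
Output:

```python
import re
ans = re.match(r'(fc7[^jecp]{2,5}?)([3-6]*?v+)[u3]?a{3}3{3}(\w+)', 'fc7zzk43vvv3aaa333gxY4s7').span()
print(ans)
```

(0, 24)

`match` is anchored at position 0; if the pattern doesn't fit there, it returns None.
The match spans [0:24] → 'fc7zzk43vvv3aaa333gxY4s7'.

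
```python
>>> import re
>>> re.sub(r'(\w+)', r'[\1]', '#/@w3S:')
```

'#/@[w3S]:'

This matches one or more of a word character (captured).
Matches: at [3:6] → 'w3S'.
The replacement refers to a captured group, so each match is rewritten using its own captured text.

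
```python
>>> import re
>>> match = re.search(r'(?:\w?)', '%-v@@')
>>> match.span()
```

The pattern matches optionally a word character (non-capturing group).
`re.search` tries every starting position until one works.
The match spans [0:0] → ''.

(0, 0)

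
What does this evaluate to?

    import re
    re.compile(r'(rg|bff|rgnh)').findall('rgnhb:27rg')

['rg', 'rg']

Alternation tries branches left to right and keeps the first one that lets the overall match succeed at that position.
Matches: at [0:2] match 'rg', group 1 = 'rg'; at [8:10] match 'rg', group 1 = 'rg'.
With a single group, `findall` returns only what that group captured — 2 items.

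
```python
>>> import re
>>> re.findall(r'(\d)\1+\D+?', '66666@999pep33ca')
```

The backreference `\1` re-matches whatever the first group consumed, character for character.
Scanning left to right: at [0:6] match '66666@', group 1 = '6'; at [6:10] match '999p', group 1 = '9'; at [12:15] match '33c', group 1 = '3'.
Because there's exactly one group, `findall` drops the full match and keeps group 1 from each hit.

['6', '9', '3']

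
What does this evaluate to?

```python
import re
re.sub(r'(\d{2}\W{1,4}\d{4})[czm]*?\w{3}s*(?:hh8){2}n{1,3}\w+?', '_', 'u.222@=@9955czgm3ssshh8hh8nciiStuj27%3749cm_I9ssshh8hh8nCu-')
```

Pattern: exactly 2 of a digit, then 1 to 4 of a non-word character, then exactly 4 of a digit (captured); then zero or more of one of [czm] (lazy); then exactly 3 of a word character; then zero or more of the literal 's', then the literal 'hh8' repeated 2 times; then 1 to 3 of a literal 'n', then one or more of a word character (lazy).
Matches: at [3:28] → '22@=@9955czgm3ssshh8hh8nc'; at [34:57] → '27%3749cm_I9ssshh8hh8nC'.
Every occurrence is swapped for '_'.

'u.2_iiStuj_u-'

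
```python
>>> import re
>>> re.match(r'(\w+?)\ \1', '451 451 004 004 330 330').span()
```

`\1` is not a pattern — it's the concrete string captured by group 1, re-applied verbatim.
`re.match` won't scan ahead — the pattern has to work from the very first character.
The match spans [0:7] → '451 451'.
Captured: group 1 = '451'.

(0, 7)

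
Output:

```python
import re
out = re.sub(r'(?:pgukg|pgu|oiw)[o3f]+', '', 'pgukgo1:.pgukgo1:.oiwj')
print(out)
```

Matches: at [0:6] → 'pgukgo'; at [9:15] → 'pgukgo'.
`sub` substitutes '' at each match site.

1:.1:.oiwj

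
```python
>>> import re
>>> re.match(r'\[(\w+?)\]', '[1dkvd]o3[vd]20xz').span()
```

`match` is anchored at position 0; if the pattern doesn't fit there, it returns None.
The match spans [0:7] → '[1dkvd]'.

(0, 7)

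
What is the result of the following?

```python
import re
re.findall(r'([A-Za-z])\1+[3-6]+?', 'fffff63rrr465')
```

A backreference is literal: `\1` must see the identical characters the first group matched.
With a single group, `findall` returns only what that group captured — 2 items.

['f', 'r']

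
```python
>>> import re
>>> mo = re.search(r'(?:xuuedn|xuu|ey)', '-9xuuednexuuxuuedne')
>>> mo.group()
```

Alternation isn't longest-match — the leftmost alternative that fits at this position is chosen.
`re.search` scans for the first position where the pattern succeeds.
The match spans [2:8] → 'xuuedn'.

'xuuedn'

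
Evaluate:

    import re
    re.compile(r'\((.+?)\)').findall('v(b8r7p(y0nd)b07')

['b8r7p(y0nd']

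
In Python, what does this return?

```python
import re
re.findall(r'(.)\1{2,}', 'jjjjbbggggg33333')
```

The backreference `\1` re-matches whatever the first group consumed, character for character.
Because there's exactly one group, `findall` drops the full match and keeps group 1 from each hit.

['j', 'g', '3']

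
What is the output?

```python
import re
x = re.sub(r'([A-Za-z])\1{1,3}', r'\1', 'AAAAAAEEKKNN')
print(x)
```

`\1` is not a pattern — it's the concrete string captured by group 1, re-applied verbatim.
Each match is replaced using the text its own group 1 captured.

AAEKN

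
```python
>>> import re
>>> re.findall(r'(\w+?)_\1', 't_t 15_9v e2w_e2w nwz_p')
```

The backreference `\1` re-matches whatever the first group consumed, character for character.
Matches: at [0:3] match 't_t', group 1 = 't'; at [10:17] match 'e2w_e2w', group 1 = 'e2w'.
With a single group, `findall` returns only what that group captured — 2 items.

['t', 'e2w']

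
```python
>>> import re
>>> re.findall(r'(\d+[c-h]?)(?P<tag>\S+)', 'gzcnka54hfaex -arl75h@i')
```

[('54h', 'faex'), ('75h', '@i')]

`findall` packs the 2 group values into a tuple for every match.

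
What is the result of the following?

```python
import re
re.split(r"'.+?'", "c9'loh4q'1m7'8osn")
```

['c9', "1m7'8osn"]

The `?` after the quantifier makes it lazy — it takes as little as possible before letting the rest of the pattern try.
The string is cut at each match, leaving 2 pieces.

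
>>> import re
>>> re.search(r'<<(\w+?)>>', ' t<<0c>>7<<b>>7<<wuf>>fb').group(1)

`search` walks the string left to right and returns the first match it finds.
The match spans [2:8] → '<<0c>>'.
Captured: group 1 = '0c'.

'0c'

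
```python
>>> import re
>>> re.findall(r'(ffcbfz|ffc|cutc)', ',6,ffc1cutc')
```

Scanning left to right: at [3:6] match 'ffc', group 1 = 'ffc'; at [7:11] match 'cutc', group 1 = 'cutc'.
Because there's exactly one group, `findall` drops the full match and keeps group 1 from each hit.

['ffc', 'cutc']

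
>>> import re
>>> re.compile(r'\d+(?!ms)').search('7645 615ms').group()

Because the assertion is negative and zero-width, positions next to the forbidden text are skipped.
The match spans [0:4] → '7645'.

'7645'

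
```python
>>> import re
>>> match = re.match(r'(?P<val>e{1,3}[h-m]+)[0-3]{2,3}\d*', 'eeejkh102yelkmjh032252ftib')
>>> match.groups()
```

('eeejkh',)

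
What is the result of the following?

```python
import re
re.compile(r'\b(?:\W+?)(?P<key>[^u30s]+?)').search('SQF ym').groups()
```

The match spans [3:5] → ' y'.
Captured: group 1 = 'y'.

('y',)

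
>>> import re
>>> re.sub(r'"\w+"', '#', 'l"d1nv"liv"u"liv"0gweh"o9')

Matches: at [1:7] → '"d1nv"'; at [10:13] → '"u"'; at [16:23] → '"0gweh"'.
Each match is replaced by '#'.

'l#liv#liv#o9'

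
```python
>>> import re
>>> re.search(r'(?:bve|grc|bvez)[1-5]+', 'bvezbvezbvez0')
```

None

`re.search` tries every starting position until one works.
Here nothing in the string fits, so the call returns None.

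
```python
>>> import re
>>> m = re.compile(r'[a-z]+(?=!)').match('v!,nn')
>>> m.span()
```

(0, 1)

`match` is anchored at position 0; if the pattern doesn't fit there, it returns None.
The match spans [0:1] → 'v'.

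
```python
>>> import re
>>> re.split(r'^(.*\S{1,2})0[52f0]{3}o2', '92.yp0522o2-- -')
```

['', '92.yp', '-- -']

The pattern matches anchored at the start of the string; then zero or more of any character, then 1 to 2 of a non-whitespace character (captured); then the literal '0', then exactly 3 of one of [52f0], then the literal 'o2'.
Matches to split on: at [0:11] → '92.yp0522o2'.
`re.split` interleaves the captured-group text with the surrounding fragments.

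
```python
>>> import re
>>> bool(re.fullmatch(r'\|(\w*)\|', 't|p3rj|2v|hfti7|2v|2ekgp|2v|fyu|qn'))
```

`re.fullmatch` requires the pattern to consume the entire string.
Here the string isn't matched end-to-end, so the call returns None, and `bool(None)` is False.

False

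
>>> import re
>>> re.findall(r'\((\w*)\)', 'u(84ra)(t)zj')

Matches: at [1:7] match '(84ra)', group 1 = '84ra'; at [7:10] match '(t)', group 1 = 't'.
With a single group, `findall` returns only what that group captured — 2 items.

['84ra', 't']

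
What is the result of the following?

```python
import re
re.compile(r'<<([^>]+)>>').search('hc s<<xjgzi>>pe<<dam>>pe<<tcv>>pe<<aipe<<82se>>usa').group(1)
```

'xjgzi'

The match spans [4:13] → '<<xjgzi>>'.
Captured: group 1 = 'xjgzi'.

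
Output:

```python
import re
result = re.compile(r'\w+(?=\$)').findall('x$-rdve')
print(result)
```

['x']

The lookaround is zero-width — it requires the adjacent text to match without consuming it, so the asserted text isn't part of the match.
Walking the string: at [0:1] → 'x'.
Since nothing is captured, `findall` lists the 1 matched substring directly.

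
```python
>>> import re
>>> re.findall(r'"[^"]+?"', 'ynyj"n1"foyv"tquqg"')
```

Walking the string: at [4:8] → '"n1"'; at [12:19] → '"tquqg"'.
No capturing groups, so `findall` returns the 2 full match strings.

['"n1"', '"tquqg"']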